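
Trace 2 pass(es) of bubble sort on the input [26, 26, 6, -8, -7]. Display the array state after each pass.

After pass 1: [26, 6, -8, -7, 26] (3 swaps)
After pass 2: [6, -8, -7, 26, 26] (3 swaps)
Total swaps: 6


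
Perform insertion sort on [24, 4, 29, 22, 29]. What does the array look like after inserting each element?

First element 24 is already 'sorted'
Insert 4: shifted 1 elements -> [4, 24, 29, 22, 29]
Insert 29: shifted 0 elements -> [4, 24, 29, 22, 29]
Insert 22: shifted 2 elements -> [4, 22, 24, 29, 29]
Insert 29: shifted 0 elements -> [4, 22, 24, 29, 29]


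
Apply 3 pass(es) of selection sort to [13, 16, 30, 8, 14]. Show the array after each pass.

Pass 1: Select minimum 8 at index 3, swap -> [8, 16, 30, 13, 14]
Pass 2: Select minimum 13 at index 3, swap -> [8, 13, 30, 16, 14]
Pass 3: Select minimum 14 at index 4, swap -> [8, 13, 14, 16, 30]


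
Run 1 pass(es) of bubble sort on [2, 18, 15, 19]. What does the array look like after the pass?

After pass 1: [2, 15, 18, 19] (1 swaps)
Total swaps: 1


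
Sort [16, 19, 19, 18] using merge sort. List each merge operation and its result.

Divide and conquer:
  Merge [16] + [19] -> [16, 19]
  Merge [19] + [18] -> [18, 19]
  Merge [16, 19] + [18, 19] -> [16, 18, 19, 19]


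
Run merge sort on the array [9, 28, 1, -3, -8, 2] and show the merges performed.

Divide and conquer:
  Merge [28] + [1] -> [1, 28]
  Merge [9] + [1, 28] -> [1, 9, 28]
  Merge [-8] + [2] -> [-8, 2]
  Merge [-3] + [-8, 2] -> [-8, -3, 2]
  Merge [1, 9, 28] + [-8, -3, 2] -> [-8, -3, 1, 2, 9, 28]


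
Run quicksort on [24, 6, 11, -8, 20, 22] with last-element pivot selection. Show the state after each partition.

Partition 1: pivot=22 at index 4 -> [6, 11, -8, 20, 22, 24]
Partition 2: pivot=20 at index 3 -> [6, 11, -8, 20, 22, 24]
Partition 3: pivot=-8 at index 0 -> [-8, 11, 6, 20, 22, 24]
Partition 4: pivot=6 at index 1 -> [-8, 6, 11, 20, 22, 24]


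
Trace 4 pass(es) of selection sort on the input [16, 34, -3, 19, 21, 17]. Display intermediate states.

Pass 1: Select minimum -3 at index 2, swap -> [-3, 34, 16, 19, 21, 17]
Pass 2: Select minimum 16 at index 2, swap -> [-3, 16, 34, 19, 21, 17]
Pass 3: Select minimum 17 at index 5, swap -> [-3, 16, 17, 19, 21, 34]
Pass 4: Select minimum 19 at index 3, swap -> [-3, 16, 17, 19, 21, 34]


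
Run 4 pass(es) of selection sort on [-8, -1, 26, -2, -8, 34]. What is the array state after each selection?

Pass 1: Select minimum -8 at index 0, swap -> [-8, -1, 26, -2, -8, 34]
Pass 2: Select minimum -8 at index 4, swap -> [-8, -8, 26, -2, -1, 34]
Pass 3: Select minimum -2 at index 3, swap -> [-8, -8, -2, 26, -1, 34]
Pass 4: Select minimum -1 at index 4, swap -> [-8, -8, -2, -1, 26, 34]


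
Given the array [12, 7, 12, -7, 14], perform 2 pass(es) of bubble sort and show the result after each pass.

After pass 1: [7, 12, -7, 12, 14] (2 swaps)
After pass 2: [7, -7, 12, 12, 14] (1 swaps)
Total swaps: 3


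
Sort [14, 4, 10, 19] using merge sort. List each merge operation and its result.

Divide and conquer:
  Merge [14] + [4] -> [4, 14]
  Merge [10] + [19] -> [10, 19]
  Merge [4, 14] + [10, 19] -> [4, 10, 14, 19]


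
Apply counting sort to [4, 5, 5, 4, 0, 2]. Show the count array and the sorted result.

Count array: [1, 0, 1, 0, 2, 2]
(count[i] = number of elements equal to i)
Cumulative count: [1, 1, 2, 2, 4, 6]
Sorted: [0, 2, 4, 4, 5, 5]


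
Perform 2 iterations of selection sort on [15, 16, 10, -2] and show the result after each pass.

Pass 1: Select minimum -2 at index 3, swap -> [-2, 16, 10, 15]
Pass 2: Select minimum 10 at index 2, swap -> [-2, 10, 16, 15]


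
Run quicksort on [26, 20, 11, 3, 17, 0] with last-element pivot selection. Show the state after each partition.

Partition 1: pivot=0 at index 0 -> [0, 20, 11, 3, 17, 26]
Partition 2: pivot=26 at index 5 -> [0, 20, 11, 3, 17, 26]
Partition 3: pivot=17 at index 3 -> [0, 11, 3, 17, 20, 26]
Partition 4: pivot=3 at index 1 -> [0, 3, 11, 17, 20, 26]


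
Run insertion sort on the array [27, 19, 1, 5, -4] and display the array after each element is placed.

First element 27 is already 'sorted'
Insert 19: shifted 1 elements -> [19, 27, 1, 5, -4]
Insert 1: shifted 2 elements -> [1, 19, 27, 5, -4]
Insert 5: shifted 2 elements -> [1, 5, 19, 27, -4]
Insert -4: shifted 4 elements -> [-4, 1, 5, 19, 27]


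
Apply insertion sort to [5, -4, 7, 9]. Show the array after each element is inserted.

First element 5 is already 'sorted'
Insert -4: shifted 1 elements -> [-4, 5, 7, 9]
Insert 7: shifted 0 elements -> [-4, 5, 7, 9]
Insert 9: shifted 0 elements -> [-4, 5, 7, 9]


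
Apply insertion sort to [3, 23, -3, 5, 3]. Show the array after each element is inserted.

First element 3 is already 'sorted'
Insert 23: shifted 0 elements -> [3, 23, -3, 5, 3]
Insert -3: shifted 2 elements -> [-3, 3, 23, 5, 3]
Insert 5: shifted 1 elements -> [-3, 3, 5, 23, 3]
Insert 3: shifted 2 elements -> [-3, 3, 3, 5, 23]


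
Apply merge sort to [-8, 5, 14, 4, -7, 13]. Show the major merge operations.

Divide and conquer:
  Merge [5] + [14] -> [5, 14]
  Merge [-8] + [5, 14] -> [-8, 5, 14]
  Merge [-7] + [13] -> [-7, 13]
  Merge [4] + [-7, 13] -> [-7, 4, 13]
  Merge [-8, 5, 14] + [-7, 4, 13] -> [-8, -7, 4, 5, 13, 14]


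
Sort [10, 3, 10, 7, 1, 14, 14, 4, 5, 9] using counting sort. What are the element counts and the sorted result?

Count array: [0, 1, 0, 1, 1, 1, 0, 1, 0, 1, 2, 0, 0, 0, 2]
(count[i] = number of elements equal to i)
Cumulative count: [0, 1, 1, 2, 3, 4, 4, 5, 5, 6, 8, 8, 8, 8, 10]
Sorted: [1, 3, 4, 5, 7, 9, 10, 10, 14, 14]


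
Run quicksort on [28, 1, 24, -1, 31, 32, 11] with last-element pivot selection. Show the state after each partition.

Partition 1: pivot=11 at index 2 -> [1, -1, 11, 28, 31, 32, 24]
Partition 2: pivot=-1 at index 0 -> [-1, 1, 11, 28, 31, 32, 24]
Partition 3: pivot=24 at index 3 -> [-1, 1, 11, 24, 31, 32, 28]
Partition 4: pivot=28 at index 4 -> [-1, 1, 11, 24, 28, 32, 31]
Partition 5: pivot=31 at index 5 -> [-1, 1, 11, 24, 28, 31, 32]


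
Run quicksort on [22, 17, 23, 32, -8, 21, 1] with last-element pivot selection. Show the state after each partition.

Partition 1: pivot=1 at index 1 -> [-8, 1, 23, 32, 22, 21, 17]
Partition 2: pivot=17 at index 2 -> [-8, 1, 17, 32, 22, 21, 23]
Partition 3: pivot=23 at index 5 -> [-8, 1, 17, 22, 21, 23, 32]
Partition 4: pivot=21 at index 3 -> [-8, 1, 17, 21, 22, 23, 32]


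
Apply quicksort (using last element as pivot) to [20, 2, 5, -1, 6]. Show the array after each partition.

Partition 1: pivot=6 at index 3 -> [2, 5, -1, 6, 20]
Partition 2: pivot=-1 at index 0 -> [-1, 5, 2, 6, 20]
Partition 3: pivot=2 at index 1 -> [-1, 2, 5, 6, 20]


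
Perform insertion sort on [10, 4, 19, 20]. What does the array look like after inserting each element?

First element 10 is already 'sorted'
Insert 4: shifted 1 elements -> [4, 10, 19, 20]
Insert 19: shifted 0 elements -> [4, 10, 19, 20]
Insert 20: shifted 0 elements -> [4, 10, 19, 20]


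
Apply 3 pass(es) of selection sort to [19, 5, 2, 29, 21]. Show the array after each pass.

Pass 1: Select minimum 2 at index 2, swap -> [2, 5, 19, 29, 21]
Pass 2: Select minimum 5 at index 1, swap -> [2, 5, 19, 29, 21]
Pass 3: Select minimum 19 at index 2, swap -> [2, 5, 19, 29, 21]


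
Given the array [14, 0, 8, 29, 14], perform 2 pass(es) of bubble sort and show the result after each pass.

After pass 1: [0, 8, 14, 14, 29] (3 swaps)
After pass 2: [0, 8, 14, 14, 29] (0 swaps)
Total swaps: 3


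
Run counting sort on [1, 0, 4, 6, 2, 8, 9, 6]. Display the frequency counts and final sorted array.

Count array: [1, 1, 1, 0, 1, 0, 2, 0, 1, 1]
(count[i] = number of elements equal to i)
Cumulative count: [1, 2, 3, 3, 4, 4, 6, 6, 7, 8]
Sorted: [0, 1, 2, 4, 6, 6, 8, 9]


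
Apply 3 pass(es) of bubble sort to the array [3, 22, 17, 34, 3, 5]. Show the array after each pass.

After pass 1: [3, 17, 22, 3, 5, 34] (3 swaps)
After pass 2: [3, 17, 3, 5, 22, 34] (2 swaps)
After pass 3: [3, 3, 5, 17, 22, 34] (2 swaps)
Total swaps: 7


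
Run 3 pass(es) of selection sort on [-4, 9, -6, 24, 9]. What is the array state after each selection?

Pass 1: Select minimum -6 at index 2, swap -> [-6, 9, -4, 24, 9]
Pass 2: Select minimum -4 at index 2, swap -> [-6, -4, 9, 24, 9]
Pass 3: Select minimum 9 at index 2, swap -> [-6, -4, 9, 24, 9]


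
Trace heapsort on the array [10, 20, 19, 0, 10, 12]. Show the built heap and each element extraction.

Build heap: [20, 10, 19, 0, 10, 12]
Extract 20: [19, 10, 12, 0, 10, 20]
Extract 19: [12, 10, 10, 0, 19, 20]
Extract 12: [10, 0, 10, 12, 19, 20]
Extract 10: [10, 0, 10, 12, 19, 20]
Extract 10: [0, 10, 10, 12, 19, 20]


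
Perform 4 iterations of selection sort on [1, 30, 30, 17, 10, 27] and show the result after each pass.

Pass 1: Select minimum 1 at index 0, swap -> [1, 30, 30, 17, 10, 27]
Pass 2: Select minimum 10 at index 4, swap -> [1, 10, 30, 17, 30, 27]
Pass 3: Select minimum 17 at index 3, swap -> [1, 10, 17, 30, 30, 27]
Pass 4: Select minimum 27 at index 5, swap -> [1, 10, 17, 27, 30, 30]


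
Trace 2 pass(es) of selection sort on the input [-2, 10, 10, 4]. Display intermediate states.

Pass 1: Select minimum -2 at index 0, swap -> [-2, 10, 10, 4]
Pass 2: Select minimum 4 at index 3, swap -> [-2, 4, 10, 10]


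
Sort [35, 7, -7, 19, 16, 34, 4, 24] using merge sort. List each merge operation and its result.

Divide and conquer:
  Merge [35] + [7] -> [7, 35]
  Merge [-7] + [19] -> [-7, 19]
  Merge [7, 35] + [-7, 19] -> [-7, 7, 19, 35]
  Merge [16] + [34] -> [16, 34]
  Merge [4] + [24] -> [4, 24]
  Merge [16, 34] + [4, 24] -> [4, 16, 24, 34]
  Merge [-7, 7, 19, 35] + [4, 16, 24, 34] -> [-7, 4, 7, 16, 19, 24, 34, 35]


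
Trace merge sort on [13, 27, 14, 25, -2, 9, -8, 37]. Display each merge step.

Divide and conquer:
  Merge [13] + [27] -> [13, 27]
  Merge [14] + [25] -> [14, 25]
  Merge [13, 27] + [14, 25] -> [13, 14, 25, 27]
  Merge [-2] + [9] -> [-2, 9]
  Merge [-8] + [37] -> [-8, 37]
  Merge [-2, 9] + [-8, 37] -> [-8, -2, 9, 37]
  Merge [13, 14, 25, 27] + [-8, -2, 9, 37] -> [-8, -2, 9, 13, 14, 25, 27, 37]


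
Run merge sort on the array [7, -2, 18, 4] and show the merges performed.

Divide and conquer:
  Merge [7] + [-2] -> [-2, 7]
  Merge [18] + [4] -> [4, 18]
  Merge [-2, 7] + [4, 18] -> [-2, 4, 7, 18]


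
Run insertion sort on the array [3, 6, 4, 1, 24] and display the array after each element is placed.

First element 3 is already 'sorted'
Insert 6: shifted 0 elements -> [3, 6, 4, 1, 24]
Insert 4: shifted 1 elements -> [3, 4, 6, 1, 24]
Insert 1: shifted 3 elements -> [1, 3, 4, 6, 24]
Insert 24: shifted 0 elements -> [1, 3, 4, 6, 24]


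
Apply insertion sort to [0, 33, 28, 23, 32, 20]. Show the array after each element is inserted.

First element 0 is already 'sorted'
Insert 33: shifted 0 elements -> [0, 33, 28, 23, 32, 20]
Insert 28: shifted 1 elements -> [0, 28, 33, 23, 32, 20]
Insert 23: shifted 2 elements -> [0, 23, 28, 33, 32, 20]
Insert 32: shifted 1 elements -> [0, 23, 28, 32, 33, 20]
Insert 20: shifted 4 elements -> [0, 20, 23, 28, 32, 33]


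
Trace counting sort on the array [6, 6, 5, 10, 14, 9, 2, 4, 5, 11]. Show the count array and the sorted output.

Count array: [0, 0, 1, 0, 1, 2, 2, 0, 0, 1, 1, 1, 0, 0, 1]
(count[i] = number of elements equal to i)
Cumulative count: [0, 0, 1, 1, 2, 4, 6, 6, 6, 7, 8, 9, 9, 9, 10]
Sorted: [2, 4, 5, 5, 6, 6, 9, 10, 11, 14]


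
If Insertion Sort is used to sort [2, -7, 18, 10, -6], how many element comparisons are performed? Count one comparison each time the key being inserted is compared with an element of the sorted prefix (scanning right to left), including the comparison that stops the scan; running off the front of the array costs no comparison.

Insert -7: 2 > -7 (shift), reached front = 1 comparison(s) -> [-7, 2, 18, 10, -6]
Insert 18: 2 <= 18 (stop) = 1 comparison(s) -> [-7, 2, 18, 10, -6]
Insert 10: 18 > 10 (shift), 2 <= 10 (stop) = 2 comparison(s) -> [-7, 2, 10, 18, -6]
Insert -6: 18 > -6 (shift), 10 > -6 (shift), 2 > -6 (shift), -7 <= -6 (stop) = 4 comparison(s) -> [-7, -6, 2, 10, 18]
Total comparisons: 1 + 1 + 2 + 4 = 8


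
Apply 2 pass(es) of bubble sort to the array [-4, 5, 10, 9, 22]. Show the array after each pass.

After pass 1: [-4, 5, 9, 10, 22] (1 swaps)
After pass 2: [-4, 5, 9, 10, 22] (0 swaps)
Total swaps: 1


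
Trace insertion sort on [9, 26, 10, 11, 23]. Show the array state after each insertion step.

First element 9 is already 'sorted'
Insert 26: shifted 0 elements -> [9, 26, 10, 11, 23]
Insert 10: shifted 1 elements -> [9, 10, 26, 11, 23]
Insert 11: shifted 1 elements -> [9, 10, 11, 26, 23]
Insert 23: shifted 1 elements -> [9, 10, 11, 23, 26]


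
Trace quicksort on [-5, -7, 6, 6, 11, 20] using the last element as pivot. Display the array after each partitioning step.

Partition 1: pivot=20 at index 5 -> [-5, -7, 6, 6, 11, 20]
Partition 2: pivot=11 at index 4 -> [-5, -7, 6, 6, 11, 20]
Partition 3: pivot=6 at index 3 -> [-5, -7, 6, 6, 11, 20]
Partition 4: pivot=6 at index 2 -> [-5, -7, 6, 6, 11, 20]
Partition 5: pivot=-7 at index 0 -> [-7, -5, 6, 6, 11, 20]


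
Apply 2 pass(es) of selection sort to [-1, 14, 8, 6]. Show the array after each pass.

Pass 1: Select minimum -1 at index 0, swap -> [-1, 14, 8, 6]
Pass 2: Select minimum 6 at index 3, swap -> [-1, 6, 8, 14]


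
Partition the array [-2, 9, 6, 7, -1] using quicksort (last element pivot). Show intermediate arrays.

Partition 1: pivot=-1 at index 1 -> [-2, -1, 6, 7, 9]
Partition 2: pivot=9 at index 4 -> [-2, -1, 6, 7, 9]
Partition 3: pivot=7 at index 3 -> [-2, -1, 6, 7, 9]


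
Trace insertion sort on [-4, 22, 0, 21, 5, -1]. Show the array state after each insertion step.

First element -4 is already 'sorted'
Insert 22: shifted 0 elements -> [-4, 22, 0, 21, 5, -1]
Insert 0: shifted 1 elements -> [-4, 0, 22, 21, 5, -1]
Insert 21: shifted 1 elements -> [-4, 0, 21, 22, 5, -1]
Insert 5: shifted 2 elements -> [-4, 0, 5, 21, 22, -1]
Insert -1: shifted 4 elements -> [-4, -1, 0, 5, 21, 22]


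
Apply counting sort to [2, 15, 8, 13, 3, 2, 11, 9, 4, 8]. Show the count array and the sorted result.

Count array: [0, 0, 2, 1, 1, 0, 0, 0, 2, 1, 0, 1, 0, 1, 0, 1]
(count[i] = number of elements equal to i)
Cumulative count: [0, 0, 2, 3, 4, 4, 4, 4, 6, 7, 7, 8, 8, 9, 9, 10]
Sorted: [2, 2, 3, 4, 8, 8, 9, 11, 13, 15]


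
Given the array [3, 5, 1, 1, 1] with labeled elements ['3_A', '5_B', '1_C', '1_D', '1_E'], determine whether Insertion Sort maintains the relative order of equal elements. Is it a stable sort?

Trace Insertion Sort on the labeled array (the key is the number; the letter only tracks identity):
  Insert 5_B at index 1: [3_A, 5_B, 1_C, 1_D, 1_E]
  Insert 1_C at index 0: [1_C, 3_A, 5_B, 1_D, 1_E]
  Insert 1_D at index 1: [1_C, 1_D, 3_A, 5_B, 1_E]
  Insert 1_E at index 2: [1_C, 1_D, 1_E, 3_A, 5_B]
Final order: [1_C, 1_D, 1_E, 3_A, 5_B]
Equal keys:
  value 1: originally 1_C, 1_D, 1_E; after sorting 1_C, 1_D, 1_E -> order preserved
All equal keys kept their original relative order. Insertion Sort is stable: elements are shifted only while they are strictly greater than the key, so a key is inserted after any equal elements already placed.
Answer: Stable


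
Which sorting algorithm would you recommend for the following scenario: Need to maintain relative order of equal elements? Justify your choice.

Best choice: Merge sort or Insertion sort
Reason: Both are stable; quicksort and heapsort are not stable


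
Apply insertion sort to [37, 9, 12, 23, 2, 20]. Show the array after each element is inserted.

First element 37 is already 'sorted'
Insert 9: shifted 1 elements -> [9, 37, 12, 23, 2, 20]
Insert 12: shifted 1 elements -> [9, 12, 37, 23, 2, 20]
Insert 23: shifted 1 elements -> [9, 12, 23, 37, 2, 20]
Insert 2: shifted 4 elements -> [2, 9, 12, 23, 37, 20]
Insert 20: shifted 2 elements -> [2, 9, 12, 20, 23, 37]


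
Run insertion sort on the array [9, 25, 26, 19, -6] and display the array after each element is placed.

First element 9 is already 'sorted'
Insert 25: shifted 0 elements -> [9, 25, 26, 19, -6]
Insert 26: shifted 0 elements -> [9, 25, 26, 19, -6]
Insert 19: shifted 2 elements -> [9, 19, 25, 26, -6]
Insert -6: shifted 4 elements -> [-6, 9, 19, 25, 26]


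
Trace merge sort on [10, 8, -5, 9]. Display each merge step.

Divide and conquer:
  Merge [10] + [8] -> [8, 10]
  Merge [-5] + [9] -> [-5, 9]
  Merge [8, 10] + [-5, 9] -> [-5, 8, 9, 10]


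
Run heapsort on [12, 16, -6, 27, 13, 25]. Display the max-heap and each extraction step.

Build heap: [27, 16, 25, 12, 13, -6]
Extract 27: [25, 16, -6, 12, 13, 27]
Extract 25: [16, 13, -6, 12, 25, 27]
Extract 16: [13, 12, -6, 16, 25, 27]
Extract 13: [12, -6, 13, 16, 25, 27]
Extract 12: [-6, 12, 13, 16, 25, 27]


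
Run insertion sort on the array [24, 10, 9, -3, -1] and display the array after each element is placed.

First element 24 is already 'sorted'
Insert 10: shifted 1 elements -> [10, 24, 9, -3, -1]
Insert 9: shifted 2 elements -> [9, 10, 24, -3, -1]
Insert -3: shifted 3 elements -> [-3, 9, 10, 24, -1]
Insert -1: shifted 3 elements -> [-3, -1, 9, 10, 24]


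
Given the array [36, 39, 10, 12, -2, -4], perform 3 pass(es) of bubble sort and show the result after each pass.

After pass 1: [36, 10, 12, -2, -4, 39] (4 swaps)
After pass 2: [10, 12, -2, -4, 36, 39] (4 swaps)
After pass 3: [10, -2, -4, 12, 36, 39] (2 swaps)
Total swaps: 10


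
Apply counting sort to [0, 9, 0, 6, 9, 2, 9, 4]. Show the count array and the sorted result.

Count array: [2, 0, 1, 0, 1, 0, 1, 0, 0, 3]
(count[i] = number of elements equal to i)
Cumulative count: [2, 2, 3, 3, 4, 4, 5, 5, 5, 8]
Sorted: [0, 0, 2, 4, 6, 9, 9, 9]


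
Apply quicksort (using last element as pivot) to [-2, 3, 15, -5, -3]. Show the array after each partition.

Partition 1: pivot=-3 at index 1 -> [-5, -3, 15, -2, 3]
Partition 2: pivot=3 at index 3 -> [-5, -3, -2, 3, 15]


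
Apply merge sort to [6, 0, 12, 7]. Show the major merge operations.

Divide and conquer:
  Merge [6] + [0] -> [0, 6]
  Merge [12] + [7] -> [7, 12]
  Merge [0, 6] + [7, 12] -> [0, 6, 7, 12]


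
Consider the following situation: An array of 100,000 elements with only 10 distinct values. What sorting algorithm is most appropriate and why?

Best choice: 3-way quicksort or Counting sort
Reason: 3-way (Dutch national flag) partitioning groups every copy of the pivot together, so with only d=10 distinct keys quicksort finishes in O(n log d) expected time, which is effectively linear; counting sort runs in O(n + k) where k is the size of the key range (not the number of distinct values), so it is linear when the 10 values are integers drawn from a small known range


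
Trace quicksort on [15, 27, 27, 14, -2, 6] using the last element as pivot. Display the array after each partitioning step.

Partition 1: pivot=6 at index 1 -> [-2, 6, 27, 14, 15, 27]
Partition 2: pivot=27 at index 5 -> [-2, 6, 27, 14, 15, 27]
Partition 3: pivot=15 at index 3 -> [-2, 6, 14, 15, 27, 27]


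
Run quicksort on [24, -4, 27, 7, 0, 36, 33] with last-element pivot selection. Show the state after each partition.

Partition 1: pivot=33 at index 5 -> [24, -4, 27, 7, 0, 33, 36]
Partition 2: pivot=0 at index 1 -> [-4, 0, 27, 7, 24, 33, 36]
Partition 3: pivot=24 at index 3 -> [-4, 0, 7, 24, 27, 33, 36]


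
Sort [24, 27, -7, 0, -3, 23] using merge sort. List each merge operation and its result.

Divide and conquer:
  Merge [27] + [-7] -> [-7, 27]
  Merge [24] + [-7, 27] -> [-7, 24, 27]
  Merge [-3] + [23] -> [-3, 23]
  Merge [0] + [-3, 23] -> [-3, 0, 23]
  Merge [-7, 24, 27] + [-3, 0, 23] -> [-7, -3, 0, 23, 24, 27]


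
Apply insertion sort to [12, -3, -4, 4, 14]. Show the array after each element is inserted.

First element 12 is already 'sorted'
Insert -3: shifted 1 elements -> [-3, 12, -4, 4, 14]
Insert -4: shifted 2 elements -> [-4, -3, 12, 4, 14]
Insert 4: shifted 1 elements -> [-4, -3, 4, 12, 14]
Insert 14: shifted 0 elements -> [-4, -3, 4, 12, 14]


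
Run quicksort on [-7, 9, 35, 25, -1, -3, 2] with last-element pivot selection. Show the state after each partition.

Partition 1: pivot=2 at index 3 -> [-7, -1, -3, 2, 9, 35, 25]
Partition 2: pivot=-3 at index 1 -> [-7, -3, -1, 2, 9, 35, 25]
Partition 3: pivot=25 at index 5 -> [-7, -3, -1, 2, 9, 25, 35]


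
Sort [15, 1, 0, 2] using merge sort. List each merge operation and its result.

Divide and conquer:
  Merge [15] + [1] -> [1, 15]
  Merge [0] + [2] -> [0, 2]
  Merge [1, 15] + [0, 2] -> [0, 1, 2, 15]


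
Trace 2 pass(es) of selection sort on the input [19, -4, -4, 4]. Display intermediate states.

Pass 1: Select minimum -4 at index 1, swap -> [-4, 19, -4, 4]
Pass 2: Select minimum -4 at index 2, swap -> [-4, -4, 19, 4]


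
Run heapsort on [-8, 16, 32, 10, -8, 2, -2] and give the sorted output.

Build heap: [32, 16, 2, 10, -8, -8, -2]
Extract 32: [16, 10, 2, -2, -8, -8, 32]
Extract 16: [10, -2, 2, -8, -8, 16, 32]
Extract 10: [2, -2, -8, -8, 10, 16, 32]
Extract 2: [-2, -8, -8, 2, 10, 16, 32]
Extract -2: [-8, -8, -2, 2, 10, 16, 32]
Extract -8: [-8, -8, -2, 2, 10, 16, 32]


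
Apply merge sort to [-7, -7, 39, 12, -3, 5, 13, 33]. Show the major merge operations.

Divide and conquer:
  Merge [-7] + [-7] -> [-7, -7]
  Merge [39] + [12] -> [12, 39]
  Merge [-7, -7] + [12, 39] -> [-7, -7, 12, 39]
  Merge [-3] + [5] -> [-3, 5]
  Merge [13] + [33] -> [13, 33]
  Merge [-3, 5] + [13, 33] -> [-3, 5, 13, 33]
  Merge [-7, -7, 12, 39] + [-3, 5, 13, 33] -> [-7, -7, -3, 5, 12, 13, 33, 39]


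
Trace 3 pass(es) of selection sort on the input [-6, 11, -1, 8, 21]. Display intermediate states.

Pass 1: Select minimum -6 at index 0, swap -> [-6, 11, -1, 8, 21]
Pass 2: Select minimum -1 at index 2, swap -> [-6, -1, 11, 8, 21]
Pass 3: Select minimum 8 at index 3, swap -> [-6, -1, 8, 11, 21]


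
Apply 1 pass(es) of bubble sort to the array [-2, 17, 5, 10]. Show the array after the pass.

After pass 1: [-2, 5, 10, 17] (2 swaps)
Total swaps: 2


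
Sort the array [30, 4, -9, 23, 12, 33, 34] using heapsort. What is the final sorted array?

Build heap: [34, 23, 33, 4, 12, 30, -9]
Extract 34: [33, 23, 30, 4, 12, -9, 34]
Extract 33: [30, 23, -9, 4, 12, 33, 34]
Extract 30: [23, 12, -9, 4, 30, 33, 34]
Extract 23: [12, 4, -9, 23, 30, 33, 34]
Extract 12: [4, -9, 12, 23, 30, 33, 34]
Extract 4: [-9, 4, 12, 23, 30, 33, 34]


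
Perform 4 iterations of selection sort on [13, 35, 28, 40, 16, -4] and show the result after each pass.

Pass 1: Select minimum -4 at index 5, swap -> [-4, 35, 28, 40, 16, 13]
Pass 2: Select minimum 13 at index 5, swap -> [-4, 13, 28, 40, 16, 35]
Pass 3: Select minimum 16 at index 4, swap -> [-4, 13, 16, 40, 28, 35]
Pass 4: Select minimum 28 at index 4, swap -> [-4, 13, 16, 28, 40, 35]


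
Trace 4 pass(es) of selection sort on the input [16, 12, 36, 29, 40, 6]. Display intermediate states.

Pass 1: Select minimum 6 at index 5, swap -> [6, 12, 36, 29, 40, 16]
Pass 2: Select minimum 12 at index 1, swap -> [6, 12, 36, 29, 40, 16]
Pass 3: Select minimum 16 at index 5, swap -> [6, 12, 16, 29, 40, 36]
Pass 4: Select minimum 29 at index 3, swap -> [6, 12, 16, 29, 40, 36]


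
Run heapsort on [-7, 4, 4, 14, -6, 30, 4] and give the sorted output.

Build heap: [30, 14, 4, 4, -6, -7, 4]
Extract 30: [14, 4, 4, 4, -6, -7, 30]
Extract 14: [4, 4, 4, -7, -6, 14, 30]
Extract 4: [4, -6, 4, -7, 4, 14, 30]
Extract 4: [4, -6, -7, 4, 4, 14, 30]
Extract 4: [-6, -7, 4, 4, 4, 14, 30]
Extract -6: [-7, -6, 4, 4, 4, 14, 30]


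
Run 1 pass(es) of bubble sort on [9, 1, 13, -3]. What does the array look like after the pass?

After pass 1: [1, 9, -3, 13] (2 swaps)
Total swaps: 2


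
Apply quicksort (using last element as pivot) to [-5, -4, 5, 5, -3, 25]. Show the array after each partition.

Partition 1: pivot=25 at index 5 -> [-5, -4, 5, 5, -3, 25]
Partition 2: pivot=-3 at index 2 -> [-5, -4, -3, 5, 5, 25]
Partition 3: pivot=-4 at index 1 -> [-5, -4, -3, 5, 5, 25]
Partition 4: pivot=5 at index 4 -> [-5, -4, -3, 5, 5, 25]


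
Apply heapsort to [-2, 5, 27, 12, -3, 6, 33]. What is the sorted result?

Build heap: [33, 12, 27, 5, -3, 6, -2]
Extract 33: [27, 12, 6, 5, -3, -2, 33]
Extract 27: [12, 5, 6, -2, -3, 27, 33]
Extract 12: [6, 5, -3, -2, 12, 27, 33]
Extract 6: [5, -2, -3, 6, 12, 27, 33]
Extract 5: [-2, -3, 5, 6, 12, 27, 33]
Extract -2: [-3, -2, 5, 6, 12, 27, 33]


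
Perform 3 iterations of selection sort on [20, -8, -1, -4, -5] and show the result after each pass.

Pass 1: Select minimum -8 at index 1, swap -> [-8, 20, -1, -4, -5]
Pass 2: Select minimum -5 at index 4, swap -> [-8, -5, -1, -4, 20]
Pass 3: Select minimum -4 at index 3, swap -> [-8, -5, -4, -1, 20]


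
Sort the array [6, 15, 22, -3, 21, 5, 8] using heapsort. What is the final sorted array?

Build heap: [22, 21, 8, -3, 15, 5, 6]
Extract 22: [21, 15, 8, -3, 6, 5, 22]
Extract 21: [15, 6, 8, -3, 5, 21, 22]
Extract 15: [8, 6, 5, -3, 15, 21, 22]
Extract 8: [6, -3, 5, 8, 15, 21, 22]
Extract 6: [5, -3, 6, 8, 15, 21, 22]
Extract 5: [-3, 5, 6, 8, 15, 21, 22]


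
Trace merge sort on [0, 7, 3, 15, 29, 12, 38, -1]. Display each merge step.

Divide and conquer:
  Merge [0] + [7] -> [0, 7]
  Merge [3] + [15] -> [3, 15]
  Merge [0, 7] + [3, 15] -> [0, 3, 7, 15]
  Merge [29] + [12] -> [12, 29]
  Merge [38] + [-1] -> [-1, 38]
  Merge [12, 29] + [-1, 38] -> [-1, 12, 29, 38]
  Merge [0, 3, 7, 15] + [-1, 12, 29, 38] -> [-1, 0, 3, 7, 12, 15, 29, 38]


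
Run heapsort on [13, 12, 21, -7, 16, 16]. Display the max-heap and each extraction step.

Build heap: [21, 16, 16, -7, 12, 13]
Extract 21: [16, 13, 16, -7, 12, 21]
Extract 16: [16, 13, 12, -7, 16, 21]
Extract 16: [13, -7, 12, 16, 16, 21]
Extract 13: [12, -7, 13, 16, 16, 21]
Extract 12: [-7, 12, 13, 16, 16, 21]


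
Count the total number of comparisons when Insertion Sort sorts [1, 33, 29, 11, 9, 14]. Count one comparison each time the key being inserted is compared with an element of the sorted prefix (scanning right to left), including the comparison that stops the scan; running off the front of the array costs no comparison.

Insert 33: 1 <= 33 (stop) = 1 comparison(s) -> [1, 33, 29, 11, 9, 14]
Insert 29: 33 > 29 (shift), 1 <= 29 (stop) = 2 comparison(s) -> [1, 29, 33, 11, 9, 14]
Insert 11: 33 > 11 (shift), 29 > 11 (shift), 1 <= 11 (stop) = 3 comparison(s) -> [1, 11, 29, 33, 9, 14]
Insert 9: 33 > 9 (shift), 29 > 9 (shift), 11 > 9 (shift), 1 <= 9 (stop) = 4 comparison(s) -> [1, 9, 11, 29, 33, 14]
Insert 14: 33 > 14 (shift), 29 > 14 (shift), 11 <= 14 (stop) = 3 comparison(s) -> [1, 9, 11, 14, 29, 33]
Total comparisons: 1 + 2 + 3 + 4 + 3 = 13


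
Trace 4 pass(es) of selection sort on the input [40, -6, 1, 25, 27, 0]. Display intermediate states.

Pass 1: Select minimum -6 at index 1, swap -> [-6, 40, 1, 25, 27, 0]
Pass 2: Select minimum 0 at index 5, swap -> [-6, 0, 1, 25, 27, 40]
Pass 3: Select minimum 1 at index 2, swap -> [-6, 0, 1, 25, 27, 40]
Pass 4: Select minimum 25 at index 3, swap -> [-6, 0, 1, 25, 27, 40]


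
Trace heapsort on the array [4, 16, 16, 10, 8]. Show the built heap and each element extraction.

Build heap: [16, 10, 16, 4, 8]
Extract 16: [16, 10, 8, 4, 16]
Extract 16: [10, 4, 8, 16, 16]
Extract 10: [8, 4, 10, 16, 16]
Extract 8: [4, 8, 10, 16, 16]


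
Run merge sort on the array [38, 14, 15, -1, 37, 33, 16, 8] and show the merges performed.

Divide and conquer:
  Merge [38] + [14] -> [14, 38]
  Merge [15] + [-1] -> [-1, 15]
  Merge [14, 38] + [-1, 15] -> [-1, 14, 15, 38]
  Merge [37] + [33] -> [33, 37]
  Merge [16] + [8] -> [8, 16]
  Merge [33, 37] + [8, 16] -> [8, 16, 33, 37]
  Merge [-1, 14, 15, 38] + [8, 16, 33, 37] -> [-1, 8, 14, 15, 16, 33, 37, 38]


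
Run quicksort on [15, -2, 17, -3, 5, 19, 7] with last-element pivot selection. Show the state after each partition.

Partition 1: pivot=7 at index 3 -> [-2, -3, 5, 7, 17, 19, 15]
Partition 2: pivot=5 at index 2 -> [-2, -3, 5, 7, 17, 19, 15]
Partition 3: pivot=-3 at index 0 -> [-3, -2, 5, 7, 17, 19, 15]
Partition 4: pivot=15 at index 4 -> [-3, -2, 5, 7, 15, 19, 17]
Partition 5: pivot=17 at index 5 -> [-3, -2, 5, 7, 15, 17, 19]


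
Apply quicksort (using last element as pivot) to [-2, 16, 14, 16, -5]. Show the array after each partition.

Partition 1: pivot=-5 at index 0 -> [-5, 16, 14, 16, -2]
Partition 2: pivot=-2 at index 1 -> [-5, -2, 14, 16, 16]
Partition 3: pivot=16 at index 4 -> [-5, -2, 14, 16, 16]
Partition 4: pivot=16 at index 3 -> [-5, -2, 14, 16, 16]


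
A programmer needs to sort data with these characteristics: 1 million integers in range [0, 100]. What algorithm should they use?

Best choice: Counting sort
Reason: O(n + k) where k=100 is small; linear time beats O(n log n)


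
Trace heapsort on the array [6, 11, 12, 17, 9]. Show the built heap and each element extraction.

Build heap: [17, 11, 12, 6, 9]
Extract 17: [12, 11, 9, 6, 17]
Extract 12: [11, 6, 9, 12, 17]
Extract 11: [9, 6, 11, 12, 17]
Extract 9: [6, 9, 11, 12, 17]


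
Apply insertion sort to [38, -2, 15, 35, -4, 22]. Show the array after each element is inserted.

First element 38 is already 'sorted'
Insert -2: shifted 1 elements -> [-2, 38, 15, 35, -4, 22]
Insert 15: shifted 1 elements -> [-2, 15, 38, 35, -4, 22]
Insert 35: shifted 1 elements -> [-2, 15, 35, 38, -4, 22]
Insert -4: shifted 4 elements -> [-4, -2, 15, 35, 38, 22]
Insert 22: shifted 2 elements -> [-4, -2, 15, 22, 35, 38]


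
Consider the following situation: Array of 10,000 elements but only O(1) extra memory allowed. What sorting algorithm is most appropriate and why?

Best choice: Heapsort
Reason: Heapsort rearranges the array in place using O(1) auxiliary space and still guarantees O(n log n) time; quicksort partitions in place but needs Theta(log n) stack space for recursion (O(n) in the worst case), and mergesort requires O(n) auxiliary space


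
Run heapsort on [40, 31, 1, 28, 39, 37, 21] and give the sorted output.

Build heap: [40, 39, 37, 28, 31, 1, 21]
Extract 40: [39, 31, 37, 28, 21, 1, 40]
Extract 39: [37, 31, 1, 28, 21, 39, 40]
Extract 37: [31, 28, 1, 21, 37, 39, 40]
Extract 31: [28, 21, 1, 31, 37, 39, 40]
Extract 28: [21, 1, 28, 31, 37, 39, 40]
Extract 21: [1, 21, 28, 31, 37, 39, 40]


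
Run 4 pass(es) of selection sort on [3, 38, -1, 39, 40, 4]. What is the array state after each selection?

Pass 1: Select minimum -1 at index 2, swap -> [-1, 38, 3, 39, 40, 4]
Pass 2: Select minimum 3 at index 2, swap -> [-1, 3, 38, 39, 40, 4]
Pass 3: Select minimum 4 at index 5, swap -> [-1, 3, 4, 39, 40, 38]
Pass 4: Select minimum 38 at index 5, swap -> [-1, 3, 4, 38, 40, 39]


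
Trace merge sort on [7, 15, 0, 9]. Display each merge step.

Divide and conquer:
  Merge [7] + [15] -> [7, 15]
  Merge [0] + [9] -> [0, 9]
  Merge [7, 15] + [0, 9] -> [0, 7, 9, 15]


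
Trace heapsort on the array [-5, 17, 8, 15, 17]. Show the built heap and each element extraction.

Build heap: [17, 17, 8, 15, -5]
Extract 17: [17, 15, 8, -5, 17]
Extract 17: [15, -5, 8, 17, 17]
Extract 15: [8, -5, 15, 17, 17]
Extract 8: [-5, 8, 15, 17, 17]


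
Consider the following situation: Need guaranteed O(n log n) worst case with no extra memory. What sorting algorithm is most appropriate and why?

Best choice: Heapsort
Reason: Heapsort is O(n log n) worst case and sorts in-place; quicksort can degrade to O(n^2)


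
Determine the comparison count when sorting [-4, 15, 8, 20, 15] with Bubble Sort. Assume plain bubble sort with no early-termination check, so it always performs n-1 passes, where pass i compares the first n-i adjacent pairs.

Pass 1: compare adjacent pairs (0,1)..(3,4) = 4 comparison(s), 2 swap(s) -> [-4, 8, 15, 15, 20]
Pass 2: compare adjacent pairs (0,1)..(2,3) = 3 comparison(s), 0 swap(s) -> [-4, 8, 15, 15, 20]
Pass 3: compare adjacent pairs (0,1)..(1,2) = 2 comparison(s), 0 swap(s) -> [-4, 8, 15, 15, 20]
Pass 4: compare adjacent pairs (0,1)..(0,1) = 1 comparison(s), 0 swap(s) -> [-4, 8, 15, 15, 20]
Total comparisons: 4 + 3 + 2 + 1 = 10


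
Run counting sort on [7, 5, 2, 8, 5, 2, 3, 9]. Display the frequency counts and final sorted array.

Count array: [0, 0, 2, 1, 0, 2, 0, 1, 1, 1]
(count[i] = number of elements equal to i)
Cumulative count: [0, 0, 2, 3, 3, 5, 5, 6, 7, 8]
Sorted: [2, 2, 3, 5, 5, 7, 8, 9]


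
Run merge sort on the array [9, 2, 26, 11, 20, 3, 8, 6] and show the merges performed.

Divide and conquer:
  Merge [9] + [2] -> [2, 9]
  Merge [26] + [11] -> [11, 26]
  Merge [2, 9] + [11, 26] -> [2, 9, 11, 26]
  Merge [20] + [3] -> [3, 20]
  Merge [8] + [6] -> [6, 8]
  Merge [3, 20] + [6, 8] -> [3, 6, 8, 20]
  Merge [2, 9, 11, 26] + [3, 6, 8, 20] -> [2, 3, 6, 8, 9, 11, 20, 26]


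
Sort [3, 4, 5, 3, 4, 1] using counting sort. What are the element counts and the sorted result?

Count array: [0, 1, 0, 2, 2, 1]
(count[i] = number of elements equal to i)
Cumulative count: [0, 1, 1, 3, 5, 6]
Sorted: [1, 3, 3, 4, 4, 5]


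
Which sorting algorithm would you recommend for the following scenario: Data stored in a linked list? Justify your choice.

Best choice: Merge sort
Reason: Merge sort doesn't require random access; can be done in O(1) extra space for linked lists


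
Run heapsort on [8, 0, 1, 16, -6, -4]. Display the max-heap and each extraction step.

Build heap: [16, 8, 1, 0, -6, -4]
Extract 16: [8, 0, 1, -4, -6, 16]
Extract 8: [1, 0, -6, -4, 8, 16]
Extract 1: [0, -4, -6, 1, 8, 16]
Extract 0: [-4, -6, 0, 1, 8, 16]
Extract -4: [-6, -4, 0, 1, 8, 16]


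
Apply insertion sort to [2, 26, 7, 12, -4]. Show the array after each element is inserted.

First element 2 is already 'sorted'
Insert 26: shifted 0 elements -> [2, 26, 7, 12, -4]
Insert 7: shifted 1 elements -> [2, 7, 26, 12, -4]
Insert 12: shifted 1 elements -> [2, 7, 12, 26, -4]
Insert -4: shifted 4 elements -> [-4, 2, 7, 12, 26]


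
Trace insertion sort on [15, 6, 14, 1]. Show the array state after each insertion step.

First element 15 is already 'sorted'
Insert 6: shifted 1 elements -> [6, 15, 14, 1]
Insert 14: shifted 1 elements -> [6, 14, 15, 1]
Insert 1: shifted 3 elements -> [1, 6, 14, 15]


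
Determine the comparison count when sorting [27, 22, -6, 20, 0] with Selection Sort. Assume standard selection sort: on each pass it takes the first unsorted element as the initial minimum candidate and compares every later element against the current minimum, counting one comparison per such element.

Pass 1: scan indices 1..4 for the minimum = 4 comparison(s); min is -6, place at index 0 -> [-6, 22, 27, 20, 0]
Pass 2: scan indices 2..4 for the minimum = 3 comparison(s); min is 0, place at index 1 -> [-6, 0, 27, 20, 22]
Pass 3: scan indices 3..4 for the minimum = 2 comparison(s); min is 20, place at index 2 -> [-6, 0, 20, 27, 22]
Pass 4: scan indices 4..4 for the minimum = 1 comparison(s); min is 22, place at index 3 -> [-6, 0, 20, 22, 27]
Selection sort always scans the whole unsorted suffix, so the count is (n-1) + (n-2) + ... + 1 = n(n-1)/2 = 5*4/2 = 10 regardless of the input order.
Total comparisons: 4 + 3 + 2 + 1 = 10


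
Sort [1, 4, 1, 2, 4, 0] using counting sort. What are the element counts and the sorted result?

Count array: [1, 2, 1, 0, 2]
(count[i] = number of elements equal to i)
Cumulative count: [1, 3, 4, 4, 6]
Sorted: [0, 1, 1, 2, 4, 4]


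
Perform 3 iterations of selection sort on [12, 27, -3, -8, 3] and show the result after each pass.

Pass 1: Select minimum -8 at index 3, swap -> [-8, 27, -3, 12, 3]
Pass 2: Select minimum -3 at index 2, swap -> [-8, -3, 27, 12, 3]
Pass 3: Select minimum 3 at index 4, swap -> [-8, -3, 3, 12, 27]


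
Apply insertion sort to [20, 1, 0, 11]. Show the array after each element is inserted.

First element 20 is already 'sorted'
Insert 1: shifted 1 elements -> [1, 20, 0, 11]
Insert 0: shifted 2 elements -> [0, 1, 20, 11]
Insert 11: shifted 1 elements -> [0, 1, 11, 20]


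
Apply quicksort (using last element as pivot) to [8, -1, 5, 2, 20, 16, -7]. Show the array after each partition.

Partition 1: pivot=-7 at index 0 -> [-7, -1, 5, 2, 20, 16, 8]
Partition 2: pivot=8 at index 4 -> [-7, -1, 5, 2, 8, 16, 20]
Partition 3: pivot=2 at index 2 -> [-7, -1, 2, 5, 8, 16, 20]
Partition 4: pivot=20 at index 6 -> [-7, -1, 2, 5, 8, 16, 20]


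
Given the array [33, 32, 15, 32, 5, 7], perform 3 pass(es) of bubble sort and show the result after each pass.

After pass 1: [32, 15, 32, 5, 7, 33] (5 swaps)
After pass 2: [15, 32, 5, 7, 32, 33] (3 swaps)
After pass 3: [15, 5, 7, 32, 32, 33] (2 swaps)
Total swaps: 10


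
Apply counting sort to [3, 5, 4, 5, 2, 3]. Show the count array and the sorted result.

Count array: [0, 0, 1, 2, 1, 2]
(count[i] = number of elements equal to i)
Cumulative count: [0, 0, 1, 3, 4, 6]
Sorted: [2, 3, 3, 4, 5, 5]


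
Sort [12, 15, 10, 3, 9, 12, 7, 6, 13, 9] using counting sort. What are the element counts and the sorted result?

Count array: [0, 0, 0, 1, 0, 0, 1, 1, 0, 2, 1, 0, 2, 1, 0, 1]
(count[i] = number of elements equal to i)
Cumulative count: [0, 0, 0, 1, 1, 1, 2, 3, 3, 5, 6, 6, 8, 9, 9, 10]
Sorted: [3, 6, 7, 9, 9, 10, 12, 12, 13, 15]


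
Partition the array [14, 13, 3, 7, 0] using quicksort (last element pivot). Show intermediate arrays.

Partition 1: pivot=0 at index 0 -> [0, 13, 3, 7, 14]
Partition 2: pivot=14 at index 4 -> [0, 13, 3, 7, 14]
Partition 3: pivot=7 at index 2 -> [0, 3, 7, 13, 14]


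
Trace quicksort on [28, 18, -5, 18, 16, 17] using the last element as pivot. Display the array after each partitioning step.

Partition 1: pivot=17 at index 2 -> [-5, 16, 17, 18, 18, 28]
Partition 2: pivot=16 at index 1 -> [-5, 16, 17, 18, 18, 28]
Partition 3: pivot=28 at index 5 -> [-5, 16, 17, 18, 18, 28]
Partition 4: pivot=18 at index 4 -> [-5, 16, 17, 18, 18, 28]


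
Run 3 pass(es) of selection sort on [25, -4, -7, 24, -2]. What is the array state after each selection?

Pass 1: Select minimum -7 at index 2, swap -> [-7, -4, 25, 24, -2]
Pass 2: Select minimum -4 at index 1, swap -> [-7, -4, 25, 24, -2]
Pass 3: Select minimum -2 at index 4, swap -> [-7, -4, -2, 24, 25]


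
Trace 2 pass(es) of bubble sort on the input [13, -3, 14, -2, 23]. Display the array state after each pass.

After pass 1: [-3, 13, -2, 14, 23] (2 swaps)
After pass 2: [-3, -2, 13, 14, 23] (1 swaps)
Total swaps: 3


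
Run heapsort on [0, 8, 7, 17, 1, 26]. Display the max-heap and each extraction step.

Build heap: [26, 17, 7, 8, 1, 0]
Extract 26: [17, 8, 7, 0, 1, 26]
Extract 17: [8, 1, 7, 0, 17, 26]
Extract 8: [7, 1, 0, 8, 17, 26]
Extract 7: [1, 0, 7, 8, 17, 26]
Extract 1: [0, 1, 7, 8, 17, 26]


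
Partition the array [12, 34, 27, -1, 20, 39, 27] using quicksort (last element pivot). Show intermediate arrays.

Partition 1: pivot=27 at index 4 -> [12, 27, -1, 20, 27, 39, 34]
Partition 2: pivot=20 at index 2 -> [12, -1, 20, 27, 27, 39, 34]
Partition 3: pivot=-1 at index 0 -> [-1, 12, 20, 27, 27, 39, 34]
Partition 4: pivot=34 at index 5 -> [-1, 12, 20, 27, 27, 34, 39]


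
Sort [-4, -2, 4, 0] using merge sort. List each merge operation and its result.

Divide and conquer:
  Merge [-4] + [-2] -> [-4, -2]
  Merge [4] + [0] -> [0, 4]
  Merge [-4, -2] + [0, 4] -> [-4, -2, 0, 4]


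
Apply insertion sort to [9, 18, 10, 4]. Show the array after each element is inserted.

First element 9 is already 'sorted'
Insert 18: shifted 0 elements -> [9, 18, 10, 4]
Insert 10: shifted 1 elements -> [9, 10, 18, 4]
Insert 4: shifted 3 elements -> [4, 9, 10, 18]


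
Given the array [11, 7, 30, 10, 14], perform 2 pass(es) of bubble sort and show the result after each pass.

After pass 1: [7, 11, 10, 14, 30] (3 swaps)
After pass 2: [7, 10, 11, 14, 30] (1 swaps)
Total swaps: 4


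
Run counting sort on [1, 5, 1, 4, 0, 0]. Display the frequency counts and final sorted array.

Count array: [2, 2, 0, 0, 1, 1]
(count[i] = number of elements equal to i)
Cumulative count: [2, 4, 4, 4, 5, 6]
Sorted: [0, 0, 1, 1, 4, 5]
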